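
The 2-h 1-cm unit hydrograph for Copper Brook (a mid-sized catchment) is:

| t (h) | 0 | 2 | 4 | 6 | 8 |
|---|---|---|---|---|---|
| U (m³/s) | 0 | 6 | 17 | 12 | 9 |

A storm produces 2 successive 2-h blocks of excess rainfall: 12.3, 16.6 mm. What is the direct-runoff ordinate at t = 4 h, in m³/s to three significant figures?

Q ≈ 30.9 m³/s

By discrete convolution, Q_j = Σ (P_i / 10 mm) · U_{j−i}.
At t = 4 h (j=2): Q = (12.3/10)·17 + (16.6/10)·6 = 30.9 m³/s.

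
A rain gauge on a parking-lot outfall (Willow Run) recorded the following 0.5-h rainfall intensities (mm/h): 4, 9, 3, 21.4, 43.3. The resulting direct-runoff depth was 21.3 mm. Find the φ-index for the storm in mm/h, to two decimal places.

φ ≈ 11.05 mm/h

Only the 2 blocks with intensity above φ contribute runoff: 21.4, 43.3 mm/h.
Σ(I−φ)·Δt = d  ⇒  (21.4+43.3 − 2φ)·0.5 = 21.3
φ = (64.70 − 21.3/0.5) / 2 = 11.05 mm/h.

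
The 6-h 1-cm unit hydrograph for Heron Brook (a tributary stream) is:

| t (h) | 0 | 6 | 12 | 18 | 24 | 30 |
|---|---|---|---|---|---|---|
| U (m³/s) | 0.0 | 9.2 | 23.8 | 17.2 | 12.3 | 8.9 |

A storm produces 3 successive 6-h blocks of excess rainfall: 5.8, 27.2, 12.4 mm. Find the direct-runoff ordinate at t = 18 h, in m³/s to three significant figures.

Q ≈ 86.1 m³/s

By discrete convolution, Q_j = Σ (P_i / 10 mm) · U_{j−i}.
At t = 18 h (j=3): Q = (5.8/10)·17.2 + (27.2/10)·23.8 + (12.4/10)·9.2 = 86.1 m³/s.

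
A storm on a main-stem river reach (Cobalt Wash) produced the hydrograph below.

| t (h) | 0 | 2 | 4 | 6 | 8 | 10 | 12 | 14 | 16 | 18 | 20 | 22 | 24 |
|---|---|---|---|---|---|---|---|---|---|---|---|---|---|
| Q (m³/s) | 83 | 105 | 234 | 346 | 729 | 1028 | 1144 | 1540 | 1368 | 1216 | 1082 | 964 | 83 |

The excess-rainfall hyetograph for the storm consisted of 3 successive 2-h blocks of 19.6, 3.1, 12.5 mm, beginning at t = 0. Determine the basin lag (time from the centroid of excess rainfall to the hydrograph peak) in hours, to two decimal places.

t_L ≈ 11.40 h

Centroid of excess rainfall: t_c = Σ P_i·t̄_i / ΣP_i = 2.5966 h (block centres at 1, 3, 5 h).
Hydrograph peak occurs at t = 14 h, so basin lag t_L = 14 − 2.5966 = 11.40 h.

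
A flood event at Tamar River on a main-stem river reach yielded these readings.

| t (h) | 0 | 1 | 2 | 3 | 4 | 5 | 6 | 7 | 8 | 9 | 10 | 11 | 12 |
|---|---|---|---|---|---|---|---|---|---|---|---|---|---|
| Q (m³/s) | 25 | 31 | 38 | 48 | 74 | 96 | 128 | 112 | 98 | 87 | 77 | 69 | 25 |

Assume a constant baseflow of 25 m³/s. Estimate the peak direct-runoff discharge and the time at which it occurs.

Q_p = 103.0 m³/s at t = 6 h

Subtracting baseflow gives direct-runoff ordinates: 0.0, 6.0, 13.0, 23.0, 49.0, 71.0, 103.0, 87.0, 73.0, 62.0, 52.0, 44.0, 0.0 m³/s.
The maximum is 103.0 m³/s, occurring at the reading for t = 6 h.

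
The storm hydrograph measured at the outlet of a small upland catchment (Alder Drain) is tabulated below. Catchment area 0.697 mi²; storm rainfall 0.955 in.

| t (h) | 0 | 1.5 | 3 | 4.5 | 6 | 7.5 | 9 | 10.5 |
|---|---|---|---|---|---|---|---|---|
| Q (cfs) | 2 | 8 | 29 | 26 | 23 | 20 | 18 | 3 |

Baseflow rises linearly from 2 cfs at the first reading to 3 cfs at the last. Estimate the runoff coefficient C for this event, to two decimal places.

C ≈ 0.38

ΣQ_DR = 109.0 cfs; V = ΣQ_DR·Δt = 5.886 × 10^5 ft³.
Runoff depth d = V / A = 0.3635 in.
C = d / P = 0.3635 / 0.955 = 0.38.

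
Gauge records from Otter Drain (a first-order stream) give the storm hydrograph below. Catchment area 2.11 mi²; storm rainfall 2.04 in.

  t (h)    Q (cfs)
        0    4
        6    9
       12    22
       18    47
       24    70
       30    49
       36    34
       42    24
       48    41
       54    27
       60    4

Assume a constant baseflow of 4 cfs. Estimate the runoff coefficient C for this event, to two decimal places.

ΣQ_DR = 287.0 cfs; V = ΣQ_DR·Δt = 6.199 × 10^6 ft³.
Runoff depth d = V / A = 1.265 in.
C = d / P = 1.265 / 2.04 = 0.62.

C ≈ 0.62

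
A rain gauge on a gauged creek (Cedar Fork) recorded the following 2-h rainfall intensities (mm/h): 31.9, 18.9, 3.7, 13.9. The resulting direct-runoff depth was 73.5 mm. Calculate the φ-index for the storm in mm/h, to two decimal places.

φ ≈ 9.32 mm/h

Only the 3 blocks with intensity above φ contribute runoff: 31.9, 18.9, 13.9 mm/h.
Σ(I−φ)·Δt = d  ⇒  (31.9+18.9+13.9 − 3φ)·2 = 73.5
φ = (64.70 − 73.5/2) / 3 = 9.32 mm/h.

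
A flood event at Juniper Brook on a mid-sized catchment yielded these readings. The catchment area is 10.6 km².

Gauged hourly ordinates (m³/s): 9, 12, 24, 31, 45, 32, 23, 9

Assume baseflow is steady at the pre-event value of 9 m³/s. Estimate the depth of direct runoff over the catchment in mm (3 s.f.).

d ≈ 38.4 mm

Direct runoff: 0.0, 3.0, 15.0, 22.0, 36.0, 23.0, 14.0, 0.0 m³/s; ΣQ_DR = 113.0 m³/s.
V = ΣQ_DR · Δt = 113.0 × 3600 s = 4.068 × 10^5 m³.
Over A = 10.6 km², depth = V / A = 38.4 mm.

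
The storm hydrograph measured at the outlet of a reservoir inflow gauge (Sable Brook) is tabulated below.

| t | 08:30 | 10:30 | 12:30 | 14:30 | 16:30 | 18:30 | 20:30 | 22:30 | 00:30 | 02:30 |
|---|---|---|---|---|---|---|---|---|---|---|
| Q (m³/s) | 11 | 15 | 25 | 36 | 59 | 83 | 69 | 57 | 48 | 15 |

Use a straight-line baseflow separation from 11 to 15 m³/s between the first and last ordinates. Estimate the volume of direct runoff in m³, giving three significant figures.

V ≈ 2.07 × 10^6 m³

Direct-runoff ordinates (Q − Q_b): 0.00, 3.56, 13.11, 23.67, 46.22, 69.78, 55.33, 42.89, 33.44, 0.00 m³/s.
ΣQ_DR = 288.0 m³/s.
With Δt = 2 h = 7200 s, V = ΣQ_DR · Δt = 288.0 × 7200 = 2.07 × 10^6 m³.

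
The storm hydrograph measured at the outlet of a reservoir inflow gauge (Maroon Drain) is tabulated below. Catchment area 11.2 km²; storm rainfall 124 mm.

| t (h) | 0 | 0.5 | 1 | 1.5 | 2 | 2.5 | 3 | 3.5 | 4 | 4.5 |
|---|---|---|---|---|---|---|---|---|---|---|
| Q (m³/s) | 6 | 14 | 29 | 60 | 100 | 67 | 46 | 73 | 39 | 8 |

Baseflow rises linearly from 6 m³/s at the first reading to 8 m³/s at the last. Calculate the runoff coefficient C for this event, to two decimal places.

C ≈ 0.48

ΣQ_DR = 372.0 m³/s; V = ΣQ_DR·Δt = 6.696 × 10^5 m³.
Runoff depth d = V / A = 59.79 mm.
C = d / P = 59.79 / 124 = 0.48.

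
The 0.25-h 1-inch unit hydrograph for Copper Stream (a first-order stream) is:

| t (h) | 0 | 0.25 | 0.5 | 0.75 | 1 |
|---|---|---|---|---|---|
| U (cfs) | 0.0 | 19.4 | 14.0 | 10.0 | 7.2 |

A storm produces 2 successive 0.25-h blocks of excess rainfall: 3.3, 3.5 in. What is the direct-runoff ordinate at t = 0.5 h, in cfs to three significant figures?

By discrete convolution, Q_j = Σ (P_i / 1 in) · U_{j−i}.
At t = 0.5 h (j=2): Q = (3.3/1)·14.0 + (3.5/1)·19.4 = 114 cfs.

Q ≈ 114 cfs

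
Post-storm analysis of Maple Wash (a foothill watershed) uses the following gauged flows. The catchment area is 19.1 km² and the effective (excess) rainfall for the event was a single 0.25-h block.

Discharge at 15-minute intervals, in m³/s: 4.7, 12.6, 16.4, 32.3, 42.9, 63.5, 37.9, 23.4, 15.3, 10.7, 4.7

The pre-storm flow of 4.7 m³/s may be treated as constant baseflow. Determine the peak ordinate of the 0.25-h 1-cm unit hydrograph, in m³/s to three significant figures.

U_p ≈ 58.7 m³/s

Direct runoff: 0.0, 7.9, 11.7, 27.6, 38.2, 58.8, 33.2, 18.7, 10.6, 6.0, 0.0 m³/s; ΣQ_DR = 212.7 m³/s, peak = 58.8 m³/s.
Runoff depth d = ΣQ_DR·Δt / A = 212.7 × 900 / (19.1 km²) = 10.02 mm.
The 1-cm UH is the DRH scaled by (10 mm)/d, so U_p = 58.8 × 10/10.02 = 58.7 m³/s.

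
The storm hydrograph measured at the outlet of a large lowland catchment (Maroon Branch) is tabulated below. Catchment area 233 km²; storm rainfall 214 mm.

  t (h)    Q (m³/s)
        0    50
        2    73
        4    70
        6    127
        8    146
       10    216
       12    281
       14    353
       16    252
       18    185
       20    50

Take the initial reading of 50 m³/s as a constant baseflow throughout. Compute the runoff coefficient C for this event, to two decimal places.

ΣQ_DR = 1253 m³/s; V = ΣQ_DR·Δt = 9.022 × 10^6 m³.
Runoff depth d = V / A = 38.72 mm.
C = d / P = 38.72 / 214 = 0.18.

C ≈ 0.18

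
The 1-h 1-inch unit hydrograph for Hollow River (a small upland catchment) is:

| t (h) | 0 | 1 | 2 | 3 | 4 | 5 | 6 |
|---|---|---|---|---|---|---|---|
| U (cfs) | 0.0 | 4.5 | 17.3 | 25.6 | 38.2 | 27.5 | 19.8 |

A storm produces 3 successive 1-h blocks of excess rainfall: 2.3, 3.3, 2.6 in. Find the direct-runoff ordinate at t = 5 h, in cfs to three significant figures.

Q ≈ 256 cfs

By discrete convolution, Q_j = Σ (P_i / 1 in) · U_{j−i}.
At t = 5 h (j=5): Q = (2.3/1)·27.5 + (3.3/1)·38.2 + (2.6/1)·25.6 = 256 cfs.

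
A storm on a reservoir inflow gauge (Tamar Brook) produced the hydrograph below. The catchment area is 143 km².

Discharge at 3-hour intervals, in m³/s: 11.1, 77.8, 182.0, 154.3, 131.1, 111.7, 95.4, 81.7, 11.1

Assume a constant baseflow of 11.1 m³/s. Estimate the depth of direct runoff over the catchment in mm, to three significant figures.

d ≈ 57.1 mm

Direct runoff: 0.0, 66.7, 170.9, 143.2, 120.0, 100.6, 84.3, 70.6, 0.0 m³/s; ΣQ_DR = 756.3 m³/s.
V = ΣQ_DR · Δt = 756.3 × 10800 s = 8.168 × 10^6 m³.
Over A = 143 km², depth = V / A = 57.1 mm.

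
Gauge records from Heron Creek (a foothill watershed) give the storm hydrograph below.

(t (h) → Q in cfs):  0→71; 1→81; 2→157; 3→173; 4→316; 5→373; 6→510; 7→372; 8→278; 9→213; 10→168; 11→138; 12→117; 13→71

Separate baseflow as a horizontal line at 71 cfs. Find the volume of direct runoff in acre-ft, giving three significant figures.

Direct-runoff ordinates (Q − Q_b): 0.0, 10.0, 86.0, 102.0, 245.0, 302.0, 439.0, 301.0, 207.0, 142.0, 97.0, 67.0, 46.0, 0.0 cfs.
ΣQ_DR = 2044 cfs.
With Δt = 1 h = 3600 s, V = ΣQ_DR · Δt = 2044 × 3600 = 7.36 × 10^6 ft³ = 169 acre-ft.

V ≈ 169 acre-ft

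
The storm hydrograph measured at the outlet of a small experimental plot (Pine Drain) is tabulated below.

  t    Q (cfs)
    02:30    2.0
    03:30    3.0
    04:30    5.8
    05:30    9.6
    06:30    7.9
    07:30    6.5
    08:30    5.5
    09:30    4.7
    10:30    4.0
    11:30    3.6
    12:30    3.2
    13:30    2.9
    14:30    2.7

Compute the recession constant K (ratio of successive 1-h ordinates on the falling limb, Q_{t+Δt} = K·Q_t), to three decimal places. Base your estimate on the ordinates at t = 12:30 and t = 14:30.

K ≈ 0.919

Using the recession-limb readings at t = 12:30 and t = 14:30: Q falls from 3.2 to 2.7 cfs over 2 intervals.
K = (Q₂/Q₁)^(1/2) = (2.7/3.2)^(1/2) = 0.919.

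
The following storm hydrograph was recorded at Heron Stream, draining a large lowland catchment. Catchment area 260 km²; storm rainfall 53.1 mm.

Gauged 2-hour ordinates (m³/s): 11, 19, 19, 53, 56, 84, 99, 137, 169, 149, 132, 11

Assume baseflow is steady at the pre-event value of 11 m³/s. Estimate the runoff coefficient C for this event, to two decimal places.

C ≈ 0.42

ΣQ_DR = 807.0 m³/s; V = ΣQ_DR·Δt = 5.810 × 10^6 m³.
Runoff depth d = V / A = 22.35 mm.
C = d / P = 22.35 / 53.1 = 0.42.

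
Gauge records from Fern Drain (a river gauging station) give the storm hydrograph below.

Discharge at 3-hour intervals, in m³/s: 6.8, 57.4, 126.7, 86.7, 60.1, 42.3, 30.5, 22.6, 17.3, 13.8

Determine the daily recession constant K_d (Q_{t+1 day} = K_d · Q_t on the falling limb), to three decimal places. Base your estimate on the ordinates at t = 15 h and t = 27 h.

Between t = 15 h and t = 27 h the flow falls from 42.3 to 13.8 m³/s over 4×3 h = 12 h.
Per-interval ratio K = (13.8/42.3)^(1/4) = 0.7558; K_d = K^(24/3) = 0.106.

K_d ≈ 0.106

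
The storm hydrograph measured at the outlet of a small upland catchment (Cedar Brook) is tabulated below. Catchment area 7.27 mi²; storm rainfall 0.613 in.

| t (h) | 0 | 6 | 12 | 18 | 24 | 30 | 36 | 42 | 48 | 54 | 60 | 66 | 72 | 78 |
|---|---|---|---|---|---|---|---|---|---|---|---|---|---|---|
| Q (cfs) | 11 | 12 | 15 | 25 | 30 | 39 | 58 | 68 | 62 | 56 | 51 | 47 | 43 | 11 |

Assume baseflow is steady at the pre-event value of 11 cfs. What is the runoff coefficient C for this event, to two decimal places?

ΣQ_DR = 374.0 cfs; V = ΣQ_DR·Δt = 8.078 × 10^6 ft³.
Runoff depth d = V / A = 0.4783 in.
C = d / P = 0.4783 / 0.613 = 0.78.

C ≈ 0.78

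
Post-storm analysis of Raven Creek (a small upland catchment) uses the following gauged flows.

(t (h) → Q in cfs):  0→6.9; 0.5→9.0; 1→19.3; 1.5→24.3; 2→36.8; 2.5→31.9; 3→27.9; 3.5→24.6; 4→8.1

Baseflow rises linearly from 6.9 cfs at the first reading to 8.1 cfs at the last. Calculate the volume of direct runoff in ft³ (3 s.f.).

Direct-runoff ordinates (Q − Q_b): 0.00, 1.95, 12.10, 16.95, 29.30, 24.25, 20.10, 16.65, 0.00 cfs.
ΣQ_DR = 121.3 cfs.
With Δt = 0.5 h = 1800 s, V = ΣQ_DR · Δt = 121.3 × 1800 = 2.18 × 10^5 ft³.

V ≈ 2.18 × 10^5 ft³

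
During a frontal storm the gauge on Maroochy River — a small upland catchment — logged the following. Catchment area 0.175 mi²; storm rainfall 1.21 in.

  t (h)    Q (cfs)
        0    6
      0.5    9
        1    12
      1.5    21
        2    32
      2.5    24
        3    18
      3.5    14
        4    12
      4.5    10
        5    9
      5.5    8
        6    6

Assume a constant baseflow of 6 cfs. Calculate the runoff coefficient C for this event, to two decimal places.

C ≈ 0.38

ΣQ_DR = 103.0 cfs; V = ΣQ_DR·Δt = 1.854 × 10^5 ft³.
Runoff depth d = V / A = 0.4560 in.
C = d / P = 0.4560 / 1.21 = 0.38.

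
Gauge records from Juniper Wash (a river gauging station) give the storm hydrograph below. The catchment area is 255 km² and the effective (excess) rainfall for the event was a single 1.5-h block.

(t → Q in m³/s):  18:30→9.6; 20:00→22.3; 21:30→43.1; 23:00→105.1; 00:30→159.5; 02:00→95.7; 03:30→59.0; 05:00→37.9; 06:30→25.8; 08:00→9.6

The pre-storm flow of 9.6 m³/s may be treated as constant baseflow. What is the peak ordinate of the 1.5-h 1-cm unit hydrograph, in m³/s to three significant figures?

U_p ≈ 150 m³/s

Direct runoff: 0.0, 12.7, 33.5, 95.5, 149.9, 86.1, 49.4, 28.3, 16.2, 0.0 m³/s; ΣQ_DR = 471.6 m³/s, peak = 149.9 m³/s.
Runoff depth d = ΣQ_DR·Δt / A = 471.6 × 5400 / (255 km²) = 9.987 mm.
The 1-cm UH is the DRH scaled by (10 mm)/d, so U_p = 149.9 × 10/9.987 = 150 m³/s.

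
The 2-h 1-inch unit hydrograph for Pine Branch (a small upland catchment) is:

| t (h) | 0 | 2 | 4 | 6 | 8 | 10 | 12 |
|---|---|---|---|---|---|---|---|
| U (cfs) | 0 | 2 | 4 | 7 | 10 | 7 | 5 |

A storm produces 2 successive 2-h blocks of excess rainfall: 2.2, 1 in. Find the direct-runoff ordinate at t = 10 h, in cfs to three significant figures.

Q ≈ 25.4 cfs

By discrete convolution, Q_j = Σ (P_i / 1 in) · U_{j−i}.
At t = 10 h (j=5): Q = (2.2/1)·7 + (1/1)·10 = 25.4 cfs.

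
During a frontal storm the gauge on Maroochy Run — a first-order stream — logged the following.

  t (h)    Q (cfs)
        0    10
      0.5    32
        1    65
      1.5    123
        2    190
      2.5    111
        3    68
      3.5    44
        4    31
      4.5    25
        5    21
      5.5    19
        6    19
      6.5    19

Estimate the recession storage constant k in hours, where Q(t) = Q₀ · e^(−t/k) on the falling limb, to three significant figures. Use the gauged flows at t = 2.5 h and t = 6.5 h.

k ≈ 2.27 h

On the falling limb, Q drops from 111 to 19 cfs between t = 2.5 h and t = 6.5 h (Δt = 4 h).
k = −Δt / ln(Q₂/Q₁) = −4 / ln(19/111) = 2.27 h.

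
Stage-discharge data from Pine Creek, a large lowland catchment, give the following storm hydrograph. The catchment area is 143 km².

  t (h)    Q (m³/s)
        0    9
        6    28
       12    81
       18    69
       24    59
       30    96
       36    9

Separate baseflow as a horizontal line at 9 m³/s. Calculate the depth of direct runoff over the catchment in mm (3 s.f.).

d ≈ 43.5 mm

Direct runoff: 0.0, 19.0, 72.0, 60.0, 50.0, 87.0, 0.0 m³/s; ΣQ_DR = 288.0 m³/s.
V = ΣQ_DR · Δt = 288.0 × 21600 s = 6.221 × 10^6 m³.
Over A = 143 km², depth = V / A = 43.5 mm.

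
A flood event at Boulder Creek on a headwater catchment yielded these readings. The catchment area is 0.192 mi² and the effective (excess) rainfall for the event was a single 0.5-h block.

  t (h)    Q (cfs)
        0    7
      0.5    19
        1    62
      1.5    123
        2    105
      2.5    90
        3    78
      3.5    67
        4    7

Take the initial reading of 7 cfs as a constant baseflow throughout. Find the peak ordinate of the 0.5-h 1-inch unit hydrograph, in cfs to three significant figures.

Direct runoff: 0.0, 12.0, 55.0, 116.0, 98.0, 83.0, 71.0, 60.0, 0.0 cfs; ΣQ_DR = 495.0 cfs, peak = 116.0 cfs.
Runoff depth d = ΣQ_DR·Δt / A = 495.0 × 1800 / (0.192 mi²) = 1.998 in.
The 1-inch UH is the DRH scaled by (1 in)/d, so U_p = 116.0 × 1/1.998 = 58.1 cfs.

U_p ≈ 58.1 cfs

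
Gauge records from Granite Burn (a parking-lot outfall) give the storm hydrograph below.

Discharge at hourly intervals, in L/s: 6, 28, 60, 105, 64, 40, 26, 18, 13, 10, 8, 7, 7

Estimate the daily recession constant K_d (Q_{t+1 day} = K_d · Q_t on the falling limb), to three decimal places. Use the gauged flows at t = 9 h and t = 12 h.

Between t = 9 h and t = 12 h the flow falls from 10 to 7 L/s over 3×1 h = 3 h.
Per-interval ratio K = (7/10)^(1/3) = 0.8879; K_d = K^(24/1) = 0.058.

K_d ≈ 0.058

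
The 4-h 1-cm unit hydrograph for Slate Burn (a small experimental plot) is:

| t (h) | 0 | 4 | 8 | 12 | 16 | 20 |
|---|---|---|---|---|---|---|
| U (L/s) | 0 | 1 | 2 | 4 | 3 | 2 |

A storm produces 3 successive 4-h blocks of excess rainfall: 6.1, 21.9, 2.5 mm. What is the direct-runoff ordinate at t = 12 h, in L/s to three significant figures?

By discrete convolution, Q_j = Σ (P_i / 10 mm) · U_{j−i}.
At t = 12 h (j=3): Q = (6.1/10)·4 + (21.9/10)·2 + (2.5/10)·1 = 7.07 L/s.

Q ≈ 7.07 L/s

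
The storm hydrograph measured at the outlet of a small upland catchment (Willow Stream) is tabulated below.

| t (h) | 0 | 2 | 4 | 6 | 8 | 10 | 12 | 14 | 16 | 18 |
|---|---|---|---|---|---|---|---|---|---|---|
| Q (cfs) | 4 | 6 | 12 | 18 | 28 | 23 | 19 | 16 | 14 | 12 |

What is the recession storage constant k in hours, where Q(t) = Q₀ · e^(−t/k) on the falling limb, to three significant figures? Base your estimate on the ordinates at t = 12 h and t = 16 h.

On the falling limb, Q drops from 19 to 14 cfs between t = 12 h and t = 16 h (Δt = 4 h).
k = −Δt / ln(Q₂/Q₁) = −4 / ln(14/19) = 13.1 h.

k ≈ 13.1 h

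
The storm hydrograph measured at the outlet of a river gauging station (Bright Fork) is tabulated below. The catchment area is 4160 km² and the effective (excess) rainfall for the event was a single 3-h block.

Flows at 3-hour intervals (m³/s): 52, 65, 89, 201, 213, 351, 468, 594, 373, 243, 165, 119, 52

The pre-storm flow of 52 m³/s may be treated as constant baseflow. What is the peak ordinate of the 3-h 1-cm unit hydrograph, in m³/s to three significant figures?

U_p ≈ 904 m³/s

Direct runoff: 0.0, 13.0, 37.0, 149.0, 161.0, 299.0, 416.0, 542.0, 321.0, 191.0, 113.0, 67.0, 0.0 m³/s; ΣQ_DR = 2309 m³/s, peak = 542.0 m³/s.
Runoff depth d = ΣQ_DR·Δt / A = 2309 × 10800 / (4160 km²) = 5.995 mm.
The 1-cm UH is the DRH scaled by (10 mm)/d, so U_p = 542.0 × 10/5.995 = 904 m³/s.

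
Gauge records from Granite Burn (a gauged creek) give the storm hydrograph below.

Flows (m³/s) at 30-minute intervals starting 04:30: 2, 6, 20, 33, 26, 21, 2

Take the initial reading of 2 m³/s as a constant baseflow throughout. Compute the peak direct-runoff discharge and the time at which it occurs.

Subtracting baseflow gives direct-runoff ordinates: 0.0, 4.0, 18.0, 31.0, 24.0, 19.0, 0.0 m³/s.
The maximum is 31.0 m³/s, occurring at the reading for t = 06:00.

Q_p = 31.0 m³/s at t = 06:00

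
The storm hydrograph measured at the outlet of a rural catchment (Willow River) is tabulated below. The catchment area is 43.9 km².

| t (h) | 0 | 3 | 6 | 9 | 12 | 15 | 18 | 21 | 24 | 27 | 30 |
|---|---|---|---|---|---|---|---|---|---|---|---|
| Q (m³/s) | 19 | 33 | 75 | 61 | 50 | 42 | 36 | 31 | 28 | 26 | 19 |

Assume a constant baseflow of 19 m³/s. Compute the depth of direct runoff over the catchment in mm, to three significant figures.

Direct runoff: 0.0, 14.0, 56.0, 42.0, 31.0, 23.0, 17.0, 12.0, 9.0, 7.0, 0.0 m³/s; ΣQ_DR = 211.0 m³/s.
V = ΣQ_DR · Δt = 211.0 × 10800 s = 2.279 × 10^6 m³.
Over A = 43.9 km², depth = V / A = 51.9 mm.

d ≈ 51.9 mm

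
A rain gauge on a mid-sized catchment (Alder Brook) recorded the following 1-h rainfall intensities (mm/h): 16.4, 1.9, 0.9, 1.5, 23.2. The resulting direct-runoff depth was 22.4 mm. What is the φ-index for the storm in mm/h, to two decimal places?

Only the 2 blocks with intensity above φ contribute runoff: 16.4, 23.2 mm/h.
Σ(I−φ)·Δt = d  ⇒  (16.4+23.2 − 2φ)·1 = 22.4
φ = (39.60 − 22.4/1) / 2 = 8.60 mm/h.

φ ≈ 8.60 mm/h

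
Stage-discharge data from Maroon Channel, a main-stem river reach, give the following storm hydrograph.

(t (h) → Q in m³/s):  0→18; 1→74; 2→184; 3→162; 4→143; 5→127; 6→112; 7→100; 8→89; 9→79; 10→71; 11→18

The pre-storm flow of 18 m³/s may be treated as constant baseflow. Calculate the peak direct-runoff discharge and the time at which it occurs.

Q_p = 166.0 m³/s at t = 2 h

Subtracting baseflow gives direct-runoff ordinates: 0.0, 56.0, 166.0, 144.0, 125.0, 109.0, 94.0, 82.0, 71.0, 61.0, 53.0, 0.0 m³/s.
The maximum is 166.0 m³/s, occurring at the reading for t = 2 h.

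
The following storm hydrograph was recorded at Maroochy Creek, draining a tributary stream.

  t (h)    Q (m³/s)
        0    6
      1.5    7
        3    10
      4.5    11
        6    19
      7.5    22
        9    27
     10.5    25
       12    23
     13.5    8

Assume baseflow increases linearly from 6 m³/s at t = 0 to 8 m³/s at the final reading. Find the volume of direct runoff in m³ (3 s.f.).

Direct-runoff ordinates (Q − Q_b): 0.00, 0.78, 3.56, 4.33, 12.11, 14.89, 19.67, 17.44, 15.22, 0.00 m³/s.
ΣQ_DR = 88.00 m³/s.
With Δt = 1.5 h = 5400 s, V = ΣQ_DR · Δt = 88.00 × 5400 = 4.75 × 10^5 m³.

V ≈ 4.75 × 10^5 m³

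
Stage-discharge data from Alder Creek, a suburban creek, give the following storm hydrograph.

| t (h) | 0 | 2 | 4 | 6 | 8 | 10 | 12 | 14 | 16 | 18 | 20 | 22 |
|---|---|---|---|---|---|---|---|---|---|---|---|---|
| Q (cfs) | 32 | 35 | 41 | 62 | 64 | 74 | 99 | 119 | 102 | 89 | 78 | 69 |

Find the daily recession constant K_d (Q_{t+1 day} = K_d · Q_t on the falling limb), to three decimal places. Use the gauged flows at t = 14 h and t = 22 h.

Between t = 14 h and t = 22 h the flow falls from 119 to 69 cfs over 4×2 h = 8 h.
Per-interval ratio K = (69/119)^(1/4) = 0.8726; K_d = K^(24/2) = 0.195.

K_d ≈ 0.195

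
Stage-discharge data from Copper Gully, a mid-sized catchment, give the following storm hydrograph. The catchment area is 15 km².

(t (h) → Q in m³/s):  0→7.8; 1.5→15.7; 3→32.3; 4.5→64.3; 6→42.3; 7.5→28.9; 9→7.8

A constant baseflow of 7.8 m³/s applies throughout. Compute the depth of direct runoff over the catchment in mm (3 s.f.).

Direct runoff: 0.0, 7.9, 24.5, 56.5, 34.5, 21.1, 0.0 m³/s; ΣQ_DR = 144.5 m³/s.
V = ΣQ_DR · Δt = 144.5 × 5400 s = 7.803 × 10^5 m³.
Over A = 15 km², depth = V / A = 52.0 mm.

d ≈ 52.0 mm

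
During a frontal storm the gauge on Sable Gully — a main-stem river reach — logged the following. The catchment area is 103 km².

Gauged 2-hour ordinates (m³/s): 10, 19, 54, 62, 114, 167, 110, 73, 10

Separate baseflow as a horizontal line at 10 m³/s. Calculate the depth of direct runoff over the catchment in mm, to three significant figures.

Direct runoff: 0.0, 9.0, 44.0, 52.0, 104.0, 157.0, 100.0, 63.0, 0.0 m³/s; ΣQ_DR = 529.0 m³/s.
V = ΣQ_DR · Δt = 529.0 × 7200 s = 3.809 × 10^6 m³.
Over A = 103 km², depth = V / A = 37.0 mm.

d ≈ 37.0 mm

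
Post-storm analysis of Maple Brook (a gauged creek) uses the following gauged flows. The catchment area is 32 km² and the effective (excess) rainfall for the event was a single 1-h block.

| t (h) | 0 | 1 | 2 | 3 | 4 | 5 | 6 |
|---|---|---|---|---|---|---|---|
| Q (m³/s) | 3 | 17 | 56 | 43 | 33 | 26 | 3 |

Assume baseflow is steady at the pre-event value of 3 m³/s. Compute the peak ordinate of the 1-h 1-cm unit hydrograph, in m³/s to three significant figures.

Direct runoff: 0.0, 14.0, 53.0, 40.0, 30.0, 23.0, 0.0 m³/s; ΣQ_DR = 160.0 m³/s, peak = 53.0 m³/s.
Runoff depth d = ΣQ_DR·Δt / A = 160.0 × 3600 / (32 km²) = 18.00 mm.
The 1-cm UH is the DRH scaled by (10 mm)/d, so U_p = 53.0 × 10/18.00 = 29.4 m³/s.

U_p ≈ 29.4 m³/s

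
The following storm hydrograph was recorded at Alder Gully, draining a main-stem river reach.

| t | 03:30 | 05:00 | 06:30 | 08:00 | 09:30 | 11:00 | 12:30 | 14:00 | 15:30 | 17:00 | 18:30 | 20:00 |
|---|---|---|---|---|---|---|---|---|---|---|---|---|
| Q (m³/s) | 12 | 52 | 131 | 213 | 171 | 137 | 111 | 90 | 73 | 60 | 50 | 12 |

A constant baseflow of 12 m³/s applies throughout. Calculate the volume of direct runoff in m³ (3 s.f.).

Direct-runoff ordinates (Q − Q_b): 0.0, 40.0, 119.0, 201.0, 159.0, 125.0, 99.0, 78.0, 61.0, 48.0, 38.0, 0.0 m³/s.
ΣQ_DR = 968.0 m³/s.
With Δt = 1.5 h = 5400 s, V = ΣQ_DR · Δt = 968.0 × 5400 = 5.23 × 10^6 m³.

V ≈ 5.23 × 10^6 m³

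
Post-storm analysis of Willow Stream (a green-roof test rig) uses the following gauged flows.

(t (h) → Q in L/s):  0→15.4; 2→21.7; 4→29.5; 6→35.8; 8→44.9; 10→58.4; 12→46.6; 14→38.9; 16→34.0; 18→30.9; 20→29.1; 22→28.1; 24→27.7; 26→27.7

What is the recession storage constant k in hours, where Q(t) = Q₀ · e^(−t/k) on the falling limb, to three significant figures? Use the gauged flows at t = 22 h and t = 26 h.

On the falling limb, Q drops from 28.1 to 27.7 L/s between t = 22 h and t = 26 h (Δt = 4 h).
k = −Δt / ln(Q₂/Q₁) = −4 / ln(27.7/28.1) = 279 h.

k ≈ 279 h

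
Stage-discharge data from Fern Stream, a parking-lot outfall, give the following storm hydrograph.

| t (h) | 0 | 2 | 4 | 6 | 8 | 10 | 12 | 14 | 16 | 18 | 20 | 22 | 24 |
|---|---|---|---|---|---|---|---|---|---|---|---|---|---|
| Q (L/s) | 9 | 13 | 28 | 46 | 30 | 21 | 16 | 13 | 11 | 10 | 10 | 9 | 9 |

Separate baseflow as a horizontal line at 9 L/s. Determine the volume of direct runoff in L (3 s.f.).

V ≈ 7.78 × 10^5 L

Direct-runoff ordinates (Q − Q_b): 0.0, 4.0, 19.0, 37.0, 21.0, 12.0, 7.0, 4.0, 2.0, 1.0, 1.0, 0.0, 0.0 L/s.
ΣQ_DR = 108.0 L/s.
With Δt = 2 h = 7200 s, V = ΣQ_DR · Δt = 108.0 × 7200 = 7.78 × 10^5 L.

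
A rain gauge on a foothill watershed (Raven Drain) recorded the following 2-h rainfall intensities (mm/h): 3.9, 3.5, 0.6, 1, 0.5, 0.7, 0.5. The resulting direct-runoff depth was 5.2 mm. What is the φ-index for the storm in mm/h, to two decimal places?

Only the 2 blocks with intensity above φ contribute runoff: 3.9, 3.5 mm/h.
Σ(I−φ)·Δt = d  ⇒  (3.9+3.5 − 2φ)·2 = 5.2
φ = (7.400 − 5.2/2) / 2 = 2.40 mm/h.

φ ≈ 2.40 mm/h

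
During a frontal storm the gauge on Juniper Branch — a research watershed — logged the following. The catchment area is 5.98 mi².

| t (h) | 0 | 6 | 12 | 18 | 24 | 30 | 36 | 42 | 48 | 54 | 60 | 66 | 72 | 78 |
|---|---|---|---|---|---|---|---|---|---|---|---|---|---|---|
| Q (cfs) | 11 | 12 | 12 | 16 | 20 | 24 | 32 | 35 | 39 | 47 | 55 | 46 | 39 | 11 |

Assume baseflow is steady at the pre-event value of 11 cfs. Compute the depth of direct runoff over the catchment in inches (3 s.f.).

d ≈ 0.381 in

Direct runoff: 0.0, 1.0, 1.0, 5.0, 9.0, 13.0, 21.0, 24.0, 28.0, 36.0, 44.0, 35.0, 28.0, 0.0 cfs; ΣQ_DR = 245.0 cfs.
V = ΣQ_DR · Δt = 245.0 × 21600 s = 5.292 × 10^6 ft³.
Over A = 5.98 mi², depth = V / A = 0.381 in.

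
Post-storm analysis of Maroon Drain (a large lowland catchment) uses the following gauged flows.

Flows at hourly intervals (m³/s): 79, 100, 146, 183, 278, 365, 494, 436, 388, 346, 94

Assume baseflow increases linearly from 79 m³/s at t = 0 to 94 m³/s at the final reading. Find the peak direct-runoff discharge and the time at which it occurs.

Subtracting baseflow gives direct-runoff ordinates: 0.00, 19.50, 64.00, 99.50, 193.00, 278.50, 406.00, 346.50, 297.00, 253.50, 0.00 m³/s.
The maximum is 406.00 m³/s, occurring at the reading for t = 6 h.

Q_p = 406.00 m³/s at t = 6 h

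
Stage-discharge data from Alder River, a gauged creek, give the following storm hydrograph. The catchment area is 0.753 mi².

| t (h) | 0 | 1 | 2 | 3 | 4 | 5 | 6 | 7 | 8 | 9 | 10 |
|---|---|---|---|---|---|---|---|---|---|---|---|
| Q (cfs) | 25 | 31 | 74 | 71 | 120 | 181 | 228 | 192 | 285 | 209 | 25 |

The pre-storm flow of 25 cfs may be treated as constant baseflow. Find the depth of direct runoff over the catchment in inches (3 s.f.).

d ≈ 2.40 in

Direct runoff: 0.0, 6.0, 49.0, 46.0, 95.0, 156.0, 203.0, 167.0, 260.0, 184.0, 0.0 cfs; ΣQ_DR = 1166 cfs.
V = ΣQ_DR · Δt = 1166 × 3600 s = 4.198 × 10^6 ft³.
Over A = 0.753 mi², depth = V / A = 2.40 in.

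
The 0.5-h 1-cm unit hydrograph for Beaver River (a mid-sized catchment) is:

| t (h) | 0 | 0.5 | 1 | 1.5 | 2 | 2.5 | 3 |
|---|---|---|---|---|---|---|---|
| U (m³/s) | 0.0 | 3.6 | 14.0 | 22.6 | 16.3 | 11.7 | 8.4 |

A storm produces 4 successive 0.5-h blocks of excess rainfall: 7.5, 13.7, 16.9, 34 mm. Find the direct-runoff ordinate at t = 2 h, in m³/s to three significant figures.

By discrete convolution, Q_j = Σ (P_i / 10 mm) · U_{j−i}.
At t = 2 h (j=4): Q = (7.5/10)·16.3 + (13.7/10)·22.6 + (16.9/10)·14.0 + (34/10)·3.6 = 79.1 m³/s.

Q ≈ 79.1 m³/s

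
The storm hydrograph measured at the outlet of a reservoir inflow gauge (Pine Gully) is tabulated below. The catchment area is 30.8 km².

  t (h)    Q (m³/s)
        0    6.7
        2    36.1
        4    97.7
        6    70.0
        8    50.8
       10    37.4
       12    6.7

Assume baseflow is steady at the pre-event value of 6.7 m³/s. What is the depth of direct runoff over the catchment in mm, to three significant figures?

d ≈ 60.4 mm

Direct runoff: 0.0, 29.4, 91.0, 63.3, 44.1, 30.7, 0.0 m³/s; ΣQ_DR = 258.5 m³/s.
V = ΣQ_DR · Δt = 258.5 × 7200 s = 1.861 × 10^6 m³.
Over A = 30.8 km², depth = V / A = 60.4 mm.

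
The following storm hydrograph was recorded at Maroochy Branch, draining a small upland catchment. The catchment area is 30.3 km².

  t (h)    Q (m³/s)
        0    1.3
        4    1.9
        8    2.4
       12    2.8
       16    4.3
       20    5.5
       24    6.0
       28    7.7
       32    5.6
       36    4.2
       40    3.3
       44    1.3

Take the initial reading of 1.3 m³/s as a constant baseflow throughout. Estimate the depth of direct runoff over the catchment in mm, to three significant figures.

d ≈ 14.6 mm

Direct runoff: 0.0, 0.6, 1.1, 1.5, 3.0, 4.2, 4.7, 6.4, 4.3, 2.9, 2.0, 0.0 m³/s; ΣQ_DR = 30.70 m³/s.
V = ΣQ_DR · Δt = 30.70 × 14400 s = 4.421 × 10^5 m³.
Over A = 30.3 km², depth = V / A = 14.6 mm.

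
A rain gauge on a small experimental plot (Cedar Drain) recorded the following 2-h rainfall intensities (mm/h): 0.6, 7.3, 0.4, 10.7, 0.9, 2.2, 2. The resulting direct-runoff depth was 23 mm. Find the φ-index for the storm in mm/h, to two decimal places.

φ ≈ 3.25 mm/h

Only the 2 blocks with intensity above φ contribute runoff: 7.3, 10.7 mm/h.
Σ(I−φ)·Δt = d  ⇒  (7.3+10.7 − 2φ)·2 = 23
φ = (18.00 − 23/2) / 2 = 3.25 mm/h.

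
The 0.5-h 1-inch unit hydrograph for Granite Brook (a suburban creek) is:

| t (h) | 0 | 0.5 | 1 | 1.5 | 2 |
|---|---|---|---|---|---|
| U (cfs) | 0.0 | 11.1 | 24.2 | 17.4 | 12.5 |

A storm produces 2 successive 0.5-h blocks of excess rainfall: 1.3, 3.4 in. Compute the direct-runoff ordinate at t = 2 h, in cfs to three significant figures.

By discrete convolution, Q_j = Σ (P_i / 1 in) · U_{j−i}.
At t = 2 h (j=4): Q = (1.3/1)·12.5 + (3.4/1)·17.4 = 75.4 cfs.

Q ≈ 75.4 cfs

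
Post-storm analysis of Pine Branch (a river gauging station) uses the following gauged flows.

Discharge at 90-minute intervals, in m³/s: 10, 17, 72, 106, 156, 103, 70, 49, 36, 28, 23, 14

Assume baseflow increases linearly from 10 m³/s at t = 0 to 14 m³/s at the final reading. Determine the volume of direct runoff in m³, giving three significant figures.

Direct-runoff ordinates (Q − Q_b): 0.00, 6.64, 61.27, 94.91, 144.55, 91.18, 57.82, 36.45, 23.09, 14.73, 9.36, 0.00 m³/s.
ΣQ_DR = 540.0 m³/s.
With Δt = 1.5 h = 5400 s, V = ΣQ_DR · Δt = 540.0 × 5400 = 2.92 × 10^6 m³.

V ≈ 2.92 × 10^6 m³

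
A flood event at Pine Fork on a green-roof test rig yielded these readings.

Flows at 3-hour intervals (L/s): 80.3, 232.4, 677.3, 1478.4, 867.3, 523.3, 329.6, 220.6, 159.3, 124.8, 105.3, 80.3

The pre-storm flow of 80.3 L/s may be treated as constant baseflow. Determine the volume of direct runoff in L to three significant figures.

V ≈ 4.23 × 10^7 L

Direct-runoff ordinates (Q − Q_b): 0.0, 152.1, 597.0, 1398.1, 787.0, 443.0, 249.3, 140.3, 79.0, 44.5, 25.0, 0.0 L/s.
ΣQ_DR = 3915 L/s.
With Δt = 3 h = 10800 s, V = ΣQ_DR · Δt = 3915 × 10800 = 4.23 × 10^7 L.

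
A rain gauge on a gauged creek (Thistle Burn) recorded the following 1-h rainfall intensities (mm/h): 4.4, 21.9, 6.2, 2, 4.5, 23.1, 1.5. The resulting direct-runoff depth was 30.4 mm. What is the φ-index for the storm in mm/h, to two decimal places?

φ ≈ 7.30 mm/h

Only the 2 blocks with intensity above φ contribute runoff: 21.9, 23.1 mm/h.
Σ(I−φ)·Δt = d  ⇒  (21.9+23.1 − 2φ)·1 = 30.4
φ = (45.00 − 30.4/1) / 2 = 7.30 mm/h.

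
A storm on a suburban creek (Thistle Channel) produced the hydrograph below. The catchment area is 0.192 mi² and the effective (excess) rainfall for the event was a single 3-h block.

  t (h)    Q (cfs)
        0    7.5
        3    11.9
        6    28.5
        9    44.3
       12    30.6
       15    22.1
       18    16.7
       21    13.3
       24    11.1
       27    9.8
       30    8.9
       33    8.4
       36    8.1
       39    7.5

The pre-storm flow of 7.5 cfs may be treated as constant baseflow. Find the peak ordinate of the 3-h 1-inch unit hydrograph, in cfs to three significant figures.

U_p ≈ 12.3 cfs

Direct runoff: 0.0, 4.4, 21.0, 36.8, 23.1, 14.6, 9.2, 5.8, 3.6, 2.3, 1.4, 0.9, 0.6, 0.0 cfs; ΣQ_DR = 123.7 cfs, peak = 36.8 cfs.
Runoff depth d = ΣQ_DR·Δt / A = 123.7 × 10800 / (0.192 mi²) = 2.995 in.
The 1-inch UH is the DRH scaled by (1 in)/d, so U_p = 36.8 × 1/2.995 = 12.3 cfs.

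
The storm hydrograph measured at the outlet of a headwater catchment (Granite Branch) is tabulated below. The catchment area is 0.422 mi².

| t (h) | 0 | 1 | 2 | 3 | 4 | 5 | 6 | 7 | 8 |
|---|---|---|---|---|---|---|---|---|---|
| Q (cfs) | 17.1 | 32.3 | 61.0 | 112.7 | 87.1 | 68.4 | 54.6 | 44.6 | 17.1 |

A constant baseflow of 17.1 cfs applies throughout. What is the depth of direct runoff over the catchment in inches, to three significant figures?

Direct runoff: 0.0, 15.2, 43.9, 95.6, 70.0, 51.3, 37.5, 27.5, 0.0 cfs; ΣQ_DR = 341.0 cfs.
V = ΣQ_DR · Δt = 341.0 × 3600 s = 1.228 × 10^6 ft³.
Over A = 0.422 mi², depth = V / A = 1.25 in.

d ≈ 1.25 in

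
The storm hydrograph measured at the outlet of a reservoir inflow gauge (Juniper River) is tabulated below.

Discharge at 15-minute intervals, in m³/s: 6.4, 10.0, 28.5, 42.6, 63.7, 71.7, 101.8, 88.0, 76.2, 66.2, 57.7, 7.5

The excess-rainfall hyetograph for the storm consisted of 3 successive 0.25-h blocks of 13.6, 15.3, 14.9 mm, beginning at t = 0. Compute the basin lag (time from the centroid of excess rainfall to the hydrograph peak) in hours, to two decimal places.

Centroid of excess rainfall: t_c = Σ P_i·t̄_i / ΣP_i = 0.3824 h (block centres at 0.125, 0.375, 0.625 h).
Hydrograph peak occurs at t = 1.5 h, so basin lag t_L = 1.5 − 0.3824 = 1.12 h.

t_L ≈ 1.12 h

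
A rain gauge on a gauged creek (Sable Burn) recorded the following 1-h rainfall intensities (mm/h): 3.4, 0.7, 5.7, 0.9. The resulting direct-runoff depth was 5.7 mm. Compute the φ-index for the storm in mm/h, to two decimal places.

Only the 2 blocks with intensity above φ contribute runoff: 3.4, 5.7 mm/h.
Σ(I−φ)·Δt = d  ⇒  (3.4+5.7 − 2φ)·1 = 5.7
φ = (9.100 − 5.7/1) / 2 = 1.70 mm/h.

φ ≈ 1.70 mm/h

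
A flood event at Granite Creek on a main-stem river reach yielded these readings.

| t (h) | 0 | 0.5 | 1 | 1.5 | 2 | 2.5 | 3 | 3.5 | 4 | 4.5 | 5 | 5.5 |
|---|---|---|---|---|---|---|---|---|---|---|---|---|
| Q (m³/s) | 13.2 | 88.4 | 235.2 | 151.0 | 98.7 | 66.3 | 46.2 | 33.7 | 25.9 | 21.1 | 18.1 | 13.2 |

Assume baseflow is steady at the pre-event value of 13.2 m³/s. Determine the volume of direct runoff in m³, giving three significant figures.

Direct-runoff ordinates (Q − Q_b): 0.0, 75.2, 222.0, 137.8, 85.5, 53.1, 33.0, 20.5, 12.7, 7.9, 4.9, 0.0 m³/s.
ΣQ_DR = 652.6 m³/s.
With Δt = 0.5 h = 1800 s, V = ΣQ_DR · Δt = 652.6 × 1800 = 1.17 × 10^6 m³.

V ≈ 1.17 × 10^6 m³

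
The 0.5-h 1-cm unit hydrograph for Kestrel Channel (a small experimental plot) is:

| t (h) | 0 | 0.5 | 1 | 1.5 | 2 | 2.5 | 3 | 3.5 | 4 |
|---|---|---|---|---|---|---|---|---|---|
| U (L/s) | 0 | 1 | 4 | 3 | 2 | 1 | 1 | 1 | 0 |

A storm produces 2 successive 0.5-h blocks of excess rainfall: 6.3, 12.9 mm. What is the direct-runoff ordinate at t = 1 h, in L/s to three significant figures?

By discrete convolution, Q_j = Σ (P_i / 10 mm) · U_{j−i}.
At t = 1 h (j=2): Q = (6.3/10)·4 + (12.9/10)·1 = 3.81 L/s.

Q ≈ 3.81 L/s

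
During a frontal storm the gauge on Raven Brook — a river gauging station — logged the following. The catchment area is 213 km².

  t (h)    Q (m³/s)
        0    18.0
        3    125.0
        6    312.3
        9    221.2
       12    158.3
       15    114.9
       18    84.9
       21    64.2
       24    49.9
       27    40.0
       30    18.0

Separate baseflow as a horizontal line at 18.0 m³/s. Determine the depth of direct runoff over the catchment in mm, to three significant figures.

Direct runoff: 0.0, 107.0, 294.3, 203.2, 140.3, 96.9, 66.9, 46.2, 31.9, 22.0, 0.0 m³/s; ΣQ_DR = 1009 m³/s.
V = ΣQ_DR · Δt = 1009 × 10800 s = 1.089 × 10^7 m³.
Over A = 213 km², depth = V / A = 51.1 mm.

d ≈ 51.1 mm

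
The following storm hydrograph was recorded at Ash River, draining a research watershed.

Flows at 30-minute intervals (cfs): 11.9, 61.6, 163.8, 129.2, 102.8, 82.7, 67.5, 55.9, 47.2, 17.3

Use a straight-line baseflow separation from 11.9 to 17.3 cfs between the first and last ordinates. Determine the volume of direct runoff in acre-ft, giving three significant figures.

V ≈ 24.5 acre-ft

Direct-runoff ordinates (Q − Q_b): 0.00, 49.10, 150.70, 115.50, 88.50, 67.80, 52.00, 39.80, 30.50, 0.00 cfs.
ΣQ_DR = 593.9 cfs.
With Δt = 0.5 h = 1800 s, V = ΣQ_DR · Δt = 593.9 × 1800 = 1.07 × 10^6 ft³ = 24.5 acre-ft.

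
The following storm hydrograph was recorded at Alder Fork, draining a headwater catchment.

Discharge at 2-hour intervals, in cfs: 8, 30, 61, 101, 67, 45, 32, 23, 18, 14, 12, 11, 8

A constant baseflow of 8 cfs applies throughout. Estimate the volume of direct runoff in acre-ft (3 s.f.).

Direct-runoff ordinates (Q − Q_b): 0.0, 22.0, 53.0, 93.0, 59.0, 37.0, 24.0, 15.0, 10.0, 6.0, 4.0, 3.0, 0.0 cfs.
ΣQ_DR = 326.0 cfs.
With Δt = 2 h = 7200 s, V = ΣQ_DR · Δt = 326.0 × 7200 = 2.35 × 10^6 ft³ = 53.9 acre-ft.

V ≈ 53.9 acre-ft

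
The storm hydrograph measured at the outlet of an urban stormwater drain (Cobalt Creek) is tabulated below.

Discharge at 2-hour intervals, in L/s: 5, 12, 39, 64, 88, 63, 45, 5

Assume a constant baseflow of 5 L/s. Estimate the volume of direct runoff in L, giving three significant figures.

Direct-runoff ordinates (Q − Q_b): 0.0, 7.0, 34.0, 59.0, 83.0, 58.0, 40.0, 0.0 L/s.
ΣQ_DR = 281.0 L/s.
With Δt = 2 h = 7200 s, V = ΣQ_DR · Δt = 281.0 × 7200 = 2.02 × 10^6 L.

V ≈ 2.02 × 10^6 L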